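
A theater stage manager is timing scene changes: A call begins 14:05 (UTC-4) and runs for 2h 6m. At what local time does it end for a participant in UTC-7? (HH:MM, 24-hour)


Start: 14:05 in UTC-4
Step 1 - add duration:
  minutes: 5 + 6 = 11
  hours: 14 + 2 + 0 = 16
  end in UTC-4: 16:11
Step 2 - convert UTC-4 -> UTC-7:
  offset difference: -7 - (-4) = -3 hours
  16 + (-3) = 13 -> mod 24 = 13
Result: 13:11 in UTC-7

13:11


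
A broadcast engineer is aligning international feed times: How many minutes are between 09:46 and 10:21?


Start time: 09:46 = 586 minutes from midnight
End time: 10:21 = 621 minutes from midnight
Difference: 621 - 586 = 35 minutes
That is 0 hours and 35 minutes

35


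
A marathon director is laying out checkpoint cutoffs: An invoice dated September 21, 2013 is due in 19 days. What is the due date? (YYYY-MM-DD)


Start: 2013-09-21
Adding 19 days
Days remaining in September: 9
After September: 10 days still to add
October 2013 has 31 days, need 10
Result: 2013-10-10

2013-10-10


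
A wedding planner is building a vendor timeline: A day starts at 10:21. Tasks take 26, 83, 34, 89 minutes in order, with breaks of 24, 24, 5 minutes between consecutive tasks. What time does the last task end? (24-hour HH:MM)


Start: 10:21 = 621 min from midnight
  after task 1 (26 min): 10:47
  after break (24 min): 11:11
  after task 2 (83 min): 12:34
  after break (24 min): 12:58
  after task 3 (34 min): 13:32
  after break (5 min): 13:37
  after task 4 (89 min): 15:06
Total elapsed: 285 minutes
End time: 15:06

15:06


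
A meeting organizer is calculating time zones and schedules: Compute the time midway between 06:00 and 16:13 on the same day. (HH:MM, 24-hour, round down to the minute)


Start time: 06:00 = 360 minutes from midnight
End time: 16:13 = 973 minutes from midnight
Sum: 360 + 973 = 1333
Midpoint: 1333 / 2 = 666 minutes
Convert: 666 / 60 = 11 hours, 6 minutes
Result: 11:06

11:06


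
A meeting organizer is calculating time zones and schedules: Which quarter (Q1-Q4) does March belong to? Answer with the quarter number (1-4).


Month: March (month 3)
Q1: January-March (months 1-3)
Q2: April-June (months 4-6)
Q3: July-September (months 7-9)
Q4: October-December (months 10-12)
Month 3 falls in Q1

1


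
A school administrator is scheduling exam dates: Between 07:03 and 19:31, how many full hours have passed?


Start: 07:03
End: 19:31
Hour difference: 19 - 7 = 12 hours
Minute difference: 31 - 3 = 28 minutes
Total minutes: 748
Complete hours: 748 / 60 = 12 (remainder 28)

12


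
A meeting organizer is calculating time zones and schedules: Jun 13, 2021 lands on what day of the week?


Date: 2021-06-13
January 1, 2021 is a Friday
Day of year: 164
Offset from Jan 1: 163 days
163 mod 7 = 2
Result: Sunday

Sunday


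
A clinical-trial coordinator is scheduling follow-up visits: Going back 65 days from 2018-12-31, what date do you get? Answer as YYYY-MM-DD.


Start: 2018-12-31
Subtracting 65 days
Days already passed in December: 31
After going back through December: 34 more days to subtract
November 2018: 30 days, 4 remaining
October 2018 has 31 days, need 4
Result: 2018-10-27

2018-10-27


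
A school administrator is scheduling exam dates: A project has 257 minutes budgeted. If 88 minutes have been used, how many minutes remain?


Total budget: 257 minutes
Time used: 88 minutes
Remaining: 257 - 88 = 169 minutes
Percent used: 34.2%
Percent remaining: 65.8%

169


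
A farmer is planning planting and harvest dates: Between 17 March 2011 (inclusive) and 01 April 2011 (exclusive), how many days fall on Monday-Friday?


Start: 2011-03-17 (Thursday)
End (exclusive): 2011-04-01 (Friday)
Total calendar days: 15
Full weeks: 15 // 7 = 2 -> 10 weekdays
Remaining 1 days starting on Thursday:
  Thu(w) -> 1 weekdays
Total business days: 10 + 1 = 11

11


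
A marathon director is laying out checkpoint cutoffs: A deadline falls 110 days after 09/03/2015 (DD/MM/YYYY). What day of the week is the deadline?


Start: 2015-03-09 (Monday)
Step 1 - find target date: add 110 days
  2015-03-09 + 110 days = 2015-06-27
Step 2 - day of week:
  110 mod 7 = 5
  Monday + 5 days -> Saturday
Result: Saturday (2015-06-27)

Saturday


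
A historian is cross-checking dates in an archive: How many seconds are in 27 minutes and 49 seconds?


Minutes: 27
Seconds: 49
Convert minutes to seconds: 27 x 60 = 1620
Add remaining seconds: 1620 + 49 = 1669

1669


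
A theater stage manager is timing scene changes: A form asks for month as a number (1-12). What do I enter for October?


Calendar month order:
9. September
10. October <--
11. November
October is month number 10

10


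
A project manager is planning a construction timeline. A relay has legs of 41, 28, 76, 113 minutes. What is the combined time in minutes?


Durations: 41, 28, 76, 113
Running sum: 41
+ 28 = 69
+ 76 = 145
+ 113 = 258
Total duration: 258 minutes
That is 4 hours and 18 minutes

258


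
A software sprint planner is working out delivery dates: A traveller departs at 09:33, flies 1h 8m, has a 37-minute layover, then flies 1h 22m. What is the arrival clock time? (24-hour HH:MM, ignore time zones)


Depart: 09:33
Leg 1: +68 min -> 10:41
Layover: +37 min -> 11:18
Leg 2: +82 min -> 12:40
Total travel: 187 minutes = 3h 7m
Arrival: 12:40

12:40


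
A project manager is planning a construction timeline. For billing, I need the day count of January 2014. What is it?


Month: January
Year: 2014
January is a 31-day month
Total: 31 days

31


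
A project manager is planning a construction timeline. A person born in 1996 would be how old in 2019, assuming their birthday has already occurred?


Birth year: 1996
Current year: 2019
Age = current year - birth year
Age = 2019 - 1996 = 23

23


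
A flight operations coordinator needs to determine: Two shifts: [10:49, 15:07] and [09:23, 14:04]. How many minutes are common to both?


Interval A: [649, 907] minutes from midnight
Interval B: [563, 844] minutes from midnight
Overlap start = max(649, 563) = 649
Overlap end = min(907, 844) = 844
Overlap = 844 - 649 = 195 minutes

195


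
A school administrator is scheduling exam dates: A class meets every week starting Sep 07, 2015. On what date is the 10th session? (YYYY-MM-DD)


First occurrence: 2015-09-07 (occurrence 1)
Each occurrence is 7 days after the previous.
Occurrence 10 is 9 weeks after the first.
9 weeks = 63 days
2015-09-07 + 63 days = 2015-11-09

2015-11-09


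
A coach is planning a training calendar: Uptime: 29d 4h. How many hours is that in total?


Days: 29
Extra hours: 4
Hours per day: 24
Days to hours: 29 x 24 = 696
Total: 696 + 4 = 700

700


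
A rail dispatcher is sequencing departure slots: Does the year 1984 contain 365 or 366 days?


Year: 1984
Check leap year rules:
Divisible by 4? Yes
Divisible by 100? No
1984 is a leap year
Days: 366

366


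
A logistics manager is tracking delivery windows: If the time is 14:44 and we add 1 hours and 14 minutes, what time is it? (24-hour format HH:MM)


Start time: 14:44
Adding: 1 hours 14 minutes
Minutes: 44 + 14 = 58
Hours: 14 + 1 + 0 = 15
Result: 15:58

15:58


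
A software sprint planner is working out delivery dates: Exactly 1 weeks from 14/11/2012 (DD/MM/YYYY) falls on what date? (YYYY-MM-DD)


Start: 2012-11-14
Weeks to add: 1
Convert to days: 1 x 7 = 7 days
Add 7 days to 2012-11-14
Result: 2012-11-21

2012-11-21


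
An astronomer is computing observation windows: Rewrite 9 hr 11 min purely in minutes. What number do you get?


Hours: 9
Extra minutes: 11
Minutes per hour: 60
Hours to minutes: 9 x 60 = 540
Total: 540 + 11 = 551

551


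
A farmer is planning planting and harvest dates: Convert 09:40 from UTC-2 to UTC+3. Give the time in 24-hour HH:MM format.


Local time: 09:40 at UTC-2 (offset -2h)
Target zone: UTC+3 (offset 3h)
Difference: 3 - (-2) = 5 hours
Calculation: 9 + (5) = 14
Result: 14:40

14:40


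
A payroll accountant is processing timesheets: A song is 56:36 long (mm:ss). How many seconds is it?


Minutes: 56
Extra seconds: 36
Seconds per minute: 60
Minutes to seconds: 56 x 60 = 3360
Total: 3360 + 36 = 3396

3396


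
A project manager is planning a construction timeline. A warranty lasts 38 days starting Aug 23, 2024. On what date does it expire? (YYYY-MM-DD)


Start: 2024-08-23
Adding 38 days
Days remaining in August: 8
After August: 30 days still to add
September 2024 has 30 days, need 30
Result: 2024-09-30

2024-09-30


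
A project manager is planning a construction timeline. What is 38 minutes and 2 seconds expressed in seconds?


Minutes: 38
Extra seconds: 2
Seconds per minute: 60
Minutes to seconds: 38 x 60 = 2280
Total: 2280 + 2 = 2282

2282


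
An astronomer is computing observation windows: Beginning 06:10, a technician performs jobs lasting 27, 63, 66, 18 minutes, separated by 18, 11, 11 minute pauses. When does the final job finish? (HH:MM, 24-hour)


Start: 06:10 = 370 min from midnight
  after task 1 (27 min): 06:37
  after break (18 min): 06:55
  after task 2 (63 min): 07:58
  after break (11 min): 08:09
  after task 3 (66 min): 09:15
  after break (11 min): 09:26
  after task 4 (18 min): 09:44
Total elapsed: 214 minutes
End time: 09:44

09:44


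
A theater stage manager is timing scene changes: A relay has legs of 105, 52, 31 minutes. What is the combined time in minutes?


Durations: 105, 52, 31
Running sum: 105
+ 52 = 157
+ 31 = 188
Total duration: 188 minutes
That is 3 hours and 8 minutes

188


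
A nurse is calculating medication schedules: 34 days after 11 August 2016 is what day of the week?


Start: 2016-08-11 (Thursday)
Step 1 - find target date: add 34 days
  2016-08-11 + 34 days = 2016-09-14
Step 2 - day of week:
  34 mod 7 = 6
  Thursday + 6 days -> Wednesday
Result: Wednesday (2016-09-14)

Wednesday


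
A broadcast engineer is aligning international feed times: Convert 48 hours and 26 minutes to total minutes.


Hours: 48
Minutes: 26
Convert hours to minutes: 48 x 60 = 2880
Add remaining minutes: 2880 + 26 = 2906

2906


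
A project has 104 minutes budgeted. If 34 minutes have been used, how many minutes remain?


Total budget: 104 minutes
Time used: 34 minutes
Remaining: 104 - 34 = 70 minutes
Percent used: 32.7%
Percent remaining: 67.3%

70


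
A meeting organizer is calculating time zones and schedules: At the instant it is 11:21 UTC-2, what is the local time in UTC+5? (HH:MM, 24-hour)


Local time: 11:21 at UTC-2 (offset -2h)
Target zone: UTC+5 (offset 5h)
Difference: 5 - (-2) = 7 hours
Calculation: 11 + (7) = 18
Result: 18:21

18:21


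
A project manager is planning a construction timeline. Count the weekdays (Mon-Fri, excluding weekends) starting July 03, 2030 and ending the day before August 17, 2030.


Start: 2030-07-03 (Wednesday)
End (exclusive): 2030-08-17 (Saturday)
Total calendar days: 45
Full weeks: 45 // 7 = 6 -> 30 weekdays
Remaining 3 days starting on Wednesday:
  Wed(w), Thu(w), Fri(w) -> 3 weekdays
Total business days: 30 + 3 = 33

33


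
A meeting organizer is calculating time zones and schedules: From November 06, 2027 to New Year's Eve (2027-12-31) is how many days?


Start: November 06, 2027
End: December 31, 2027
Days left in November: 24
December: 31
Sum of remaining months: 31
Total: 24 + 31 = 55

55


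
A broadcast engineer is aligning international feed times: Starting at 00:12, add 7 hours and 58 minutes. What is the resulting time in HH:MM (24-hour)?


Start time: 00:12
Adding: 7 hours 58 minutes
Minutes: 12 + 58 = 70
Minute overflow: 70 >= 60, so carry 1 hour, minutes = 10
Hours: 0 + 7 + 1 = 8
Result: 08:10

08:10


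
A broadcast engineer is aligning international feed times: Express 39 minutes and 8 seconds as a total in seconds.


Minutes: 39
Seconds: 8
Convert minutes to seconds: 39 x 60 = 2340
Add remaining seconds: 2340 + 8 = 2348

2348


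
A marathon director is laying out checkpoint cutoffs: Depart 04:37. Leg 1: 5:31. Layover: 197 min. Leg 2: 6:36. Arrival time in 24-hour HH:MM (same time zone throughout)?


Depart: 04:37
Leg 1: +331 min -> 10:08
Layover: +197 min -> 13:25
Leg 2: +396 min -> 20:01
Total travel: 924 minutes = 15h 24m
Arrival: 20:01

20:01


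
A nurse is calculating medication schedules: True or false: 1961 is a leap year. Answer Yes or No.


Year: 1961
Divisible by 4? 1961 / 4 = 490.25 -> No
Not divisible by 4, so NOT a leap year

No


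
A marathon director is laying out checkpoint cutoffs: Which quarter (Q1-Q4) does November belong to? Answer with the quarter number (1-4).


Month: November (month 11)
Q1: January-March (months 1-3)
Q2: April-June (months 4-6)
Q3: July-September (months 7-9)
Q4: October-December (months 10-12)
Month 11 falls in Q4

4


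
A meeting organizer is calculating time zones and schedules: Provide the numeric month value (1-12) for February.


Calendar month order:
1. January
2. February <--
3. March
February is month number 2

2


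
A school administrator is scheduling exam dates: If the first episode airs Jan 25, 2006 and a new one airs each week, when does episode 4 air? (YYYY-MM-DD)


First occurrence: 2006-01-25 (occurrence 1)
Each occurrence is 7 days after the previous.
Occurrence 4 is 3 weeks after the first.
3 weeks = 21 days
2006-01-25 + 21 days = 2006-02-15

2006-02-15


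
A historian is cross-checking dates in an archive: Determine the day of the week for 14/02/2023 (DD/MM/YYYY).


Date: 2023-02-14
January 1, 2023 is a Sunday
Day of year: 45
Offset from Jan 1: 44 days
44 mod 7 = 2
Result: Tuesday

Tuesday


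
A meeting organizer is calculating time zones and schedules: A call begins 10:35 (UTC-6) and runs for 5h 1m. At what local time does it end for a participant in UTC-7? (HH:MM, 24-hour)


Start: 10:35 in UTC-6
Step 1 - add duration:
  minutes: 35 + 1 = 36
  hours: 10 + 5 + 0 = 15
  end in UTC-6: 15:36
Step 2 - convert UTC-6 -> UTC-7:
  offset difference: -7 - (-6) = -1 hours
  15 + (-1) = 14 -> mod 24 = 14
Result: 14:36 in UTC-7

14:36


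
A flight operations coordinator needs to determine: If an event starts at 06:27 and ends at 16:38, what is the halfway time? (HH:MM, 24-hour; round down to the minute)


Start time: 06:27 = 387 minutes from midnight
End time: 16:38 = 998 minutes from midnight
Sum: 387 + 998 = 1385
Midpoint: 1385 / 2 = 692 minutes
Convert: 692 / 60 = 11 hours, 32 minutes
Result: 11:32

11:32


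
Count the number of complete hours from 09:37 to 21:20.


Start: 09:37
End: 21:20
Hour difference: 21 - 9 = 12 hours
Minute difference: 20 - 37 = -17 minutes
Total minutes: 703
Complete hours: 703 / 60 = 11 (remainder 43)

11


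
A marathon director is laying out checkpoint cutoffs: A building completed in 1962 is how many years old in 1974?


Birth year: 1962
Current year: 1974
Age = current year - birth year
Age = 1974 - 1962 = 12

12


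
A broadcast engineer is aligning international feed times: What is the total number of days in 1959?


Year: 1959
Check leap year rules:
Divisible by 4? No
1959 is not a leap year
Days: 365

365


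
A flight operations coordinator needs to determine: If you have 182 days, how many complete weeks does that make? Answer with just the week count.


Total days: 182
Days per week: 7
Division: 182 / 7 = 26 remainder 0
Complete weeks: 26
Remaining days: 0

26


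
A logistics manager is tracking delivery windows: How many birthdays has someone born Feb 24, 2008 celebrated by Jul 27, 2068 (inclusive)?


Birth: 2008-02-24
Reference: 2068-07-27
Year difference: 2068 - 2008 = 60
Has birthday (02-24) occurred by 07-27? Yes
Age in full years: 60

60


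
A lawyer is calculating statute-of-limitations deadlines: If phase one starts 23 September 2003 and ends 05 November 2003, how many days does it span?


Start date: 2003-09-23
End date: 2003-11-05
Sep 2003: +8 days
Oct 2003: +31 days
Nov 2003: +4 days
Total: 43 days

43


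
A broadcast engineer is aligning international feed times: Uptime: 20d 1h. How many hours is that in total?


Days: 20
Extra hours: 1
Hours per day: 24
Days to hours: 20 x 24 = 480
Total: 480 + 1 = 481

481


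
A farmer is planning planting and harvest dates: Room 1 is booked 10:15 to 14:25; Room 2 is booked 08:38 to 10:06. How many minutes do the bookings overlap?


Interval A: [615, 865] minutes from midnight
Interval B: [518, 606] minutes from midnight
Overlap start = max(615, 518) = 615
Overlap end = min(865, 606) = 606
End <= start, so the intervals do not overlap: 0 minutes

0


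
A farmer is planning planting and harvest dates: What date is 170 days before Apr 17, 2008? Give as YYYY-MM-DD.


Start: 2008-04-17
Subtracting 170 days
Days already passed in April: 17
After going back through April: 153 more days to subtract
March 2008: 31 days, 122 remaining
February 2008: 29 days, 93 remaining
January 2008: 31 days, 62 remaining
December 2007: 31 days, 31 remaining
Result: 2007-10-30

2007-10-30


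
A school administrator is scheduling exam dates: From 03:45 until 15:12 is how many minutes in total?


Start time: 03:45 = 225 minutes from midnight
End time: 15:12 = 912 minutes from midnight
Difference: 912 - 225 = 687 minutes
That is 11 hours and 27 minutes

687


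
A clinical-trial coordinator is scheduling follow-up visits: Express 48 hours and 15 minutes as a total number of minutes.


Hours: 48
Extra minutes: 15
Minutes per hour: 60
Hours to minutes: 48 x 60 = 2880
Total: 2880 + 15 = 2895

2895


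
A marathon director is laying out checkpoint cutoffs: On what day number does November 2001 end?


Month: November
Year: 2001
November is a 30-day month
Total: 30 days

30


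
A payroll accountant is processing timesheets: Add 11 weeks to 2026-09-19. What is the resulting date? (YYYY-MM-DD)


Start: 2026-09-19
Weeks to add: 11
Convert to days: 11 x 7 = 77 days
Add 77 days to 2026-09-19
Result: 2026-12-05

2026-12-05


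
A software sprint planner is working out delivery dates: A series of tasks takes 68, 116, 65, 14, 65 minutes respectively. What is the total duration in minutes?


Durations: 68, 116, 65, 14, 65
Running sum: 68
+ 116 = 184
+ 65 = 249
+ 14 = 263
+ 65 = 328
Total duration: 328 minutes
That is 5 hours and 28 minutes

328


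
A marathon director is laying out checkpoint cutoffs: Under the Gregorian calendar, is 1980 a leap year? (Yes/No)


Year: 1980
Divisible by 4? 1980 / 4 = 495.0 -> Yes
Divisible by 100? 1980 / 100 = 19.8 -> No
Divisible by 4 but not 100, so it IS a leap year

Yes


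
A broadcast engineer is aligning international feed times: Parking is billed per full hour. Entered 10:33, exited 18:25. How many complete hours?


Start: 10:33
End: 18:25
Hour difference: 18 - 10 = 8 hours
Minute difference: 25 - 33 = -8 minutes
Total minutes: 472
Complete hours: 472 / 60 = 7 (remainder 52)

7


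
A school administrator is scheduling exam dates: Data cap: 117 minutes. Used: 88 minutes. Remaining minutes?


Total budget: 117 minutes
Time used: 88 minutes
Remaining: 117 - 88 = 29 minutes
Percent used: 75.2%
Percent remaining: 24.8%

29


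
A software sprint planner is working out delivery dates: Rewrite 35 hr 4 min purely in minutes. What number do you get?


Hours: 35
Extra minutes: 4
Minutes per hour: 60
Hours to minutes: 35 x 60 = 2100
Total: 2100 + 4 = 2104

2104


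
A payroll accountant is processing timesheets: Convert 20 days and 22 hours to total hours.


Days: 20
Extra hours: 22
Hours per day: 24
Days to hours: 20 x 24 = 480
Total: 480 + 22 = 502

502


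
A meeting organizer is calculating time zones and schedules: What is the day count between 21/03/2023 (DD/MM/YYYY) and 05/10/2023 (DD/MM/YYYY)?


Start date: 2023-03-21
End date: 2023-10-05
Mar 2023: +11 days
Apr 2023: +30 days
May 2023: +31 days
... (5 more months)
Total: 198 days

198


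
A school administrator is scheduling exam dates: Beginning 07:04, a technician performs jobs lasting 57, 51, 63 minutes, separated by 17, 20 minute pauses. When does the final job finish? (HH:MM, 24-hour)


Start: 07:04 = 424 min from midnight
  after task 1 (57 min): 08:01
  after break (17 min): 08:18
  after task 2 (51 min): 09:09
  after break (20 min): 09:29
  after task 3 (63 min): 10:32
Total elapsed: 208 minutes
End time: 10:32

10:32


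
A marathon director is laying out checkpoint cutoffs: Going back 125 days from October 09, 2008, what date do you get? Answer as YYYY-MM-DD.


Start: 2008-10-09
Subtracting 125 days
Days already passed in October: 9
After going back through October: 116 more days to subtract
September 2008: 30 days, 86 remaining
August 2008: 31 days, 55 remaining
July 2008: 31 days, 24 remaining
June 2008 has 30 days, need 24
Result: 2008-06-06

2008-06-06


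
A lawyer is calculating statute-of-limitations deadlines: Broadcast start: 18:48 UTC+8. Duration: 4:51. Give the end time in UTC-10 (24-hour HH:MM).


Start: 18:48 in UTC+8
Step 1 - add duration:
  minutes: 48 + 51 = 99 (carry 1h)
  hours: 18 + 4 + 1 = 23
  end in UTC+8: 23:39
Step 2 - convert UTC+8 -> UTC-10:
  offset difference: -10 - (8) = -18 hours
  23 + (-18) = 5 -> mod 24 = 5
Result: 05:39 in UTC-10

05:39


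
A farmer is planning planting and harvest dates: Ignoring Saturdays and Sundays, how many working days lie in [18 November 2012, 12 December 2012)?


Start: 2012-11-18 (Sunday)
End (exclusive): 2012-12-12 (Wednesday)
Total calendar days: 24
Full weeks: 24 // 7 = 3 -> 15 weekdays
Remaining 3 days starting on Sunday:
  Sun(-), Mon(w), Tue(w) -> 2 weekdays
Total business days: 15 + 2 = 17

17


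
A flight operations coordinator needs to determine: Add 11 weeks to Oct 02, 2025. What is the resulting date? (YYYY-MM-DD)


Start: 2025-10-02
Weeks to add: 11
Convert to days: 11 x 7 = 77 days
Add 77 days to 2025-10-02
Result: 2025-12-18

2025-12-18


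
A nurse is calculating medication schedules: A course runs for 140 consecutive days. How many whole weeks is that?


Total days: 140
Days per week: 7
Division: 140 / 7 = 20 remainder 0
Complete weeks: 20
Remaining days: 0

20


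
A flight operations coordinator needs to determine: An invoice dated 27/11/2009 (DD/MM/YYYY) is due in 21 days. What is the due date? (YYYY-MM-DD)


Start: 2009-11-27
Adding 21 days
Days remaining in November: 3
After November: 18 days still to add
December 2009 has 31 days, need 18
Result: 2009-12-18

2009-12-18


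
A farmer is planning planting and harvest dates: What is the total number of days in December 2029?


Month: December
Year: 2029
December is a 31-day month
Total: 31 days

31


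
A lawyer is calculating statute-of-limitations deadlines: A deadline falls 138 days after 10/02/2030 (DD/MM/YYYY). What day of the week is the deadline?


Start: 2030-02-10 (Sunday)
Step 1 - find target date: add 138 days
  2030-02-10 + 138 days = 2030-06-28
Step 2 - day of week:
  138 mod 7 = 5
  Sunday + 5 days -> Friday
Result: Friday (2030-06-28)

Friday


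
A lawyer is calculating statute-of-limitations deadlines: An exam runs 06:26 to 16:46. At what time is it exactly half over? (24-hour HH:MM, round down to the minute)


Start time: 06:26 = 386 minutes from midnight
End time: 16:46 = 1006 minutes from midnight
Sum: 386 + 1006 = 1392
Midpoint: 1392 / 2 = 696 minutes
Convert: 696 / 60 = 11 hours, 36 minutes
Result: 11:36

11:36


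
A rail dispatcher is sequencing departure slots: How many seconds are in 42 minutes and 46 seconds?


Minutes: 42
Extra seconds: 46
Seconds per minute: 60
Minutes to seconds: 42 x 60 = 2520
Total: 2520 + 46 = 2566

2566


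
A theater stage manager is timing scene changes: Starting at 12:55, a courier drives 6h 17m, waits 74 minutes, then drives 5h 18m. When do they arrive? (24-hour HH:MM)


Depart: 12:55
Leg 1: +377 min -> 19:12
Layover: +74 min -> 20:26
Leg 2: +318 min -> 01:44
Total travel: 769 minutes = 12h 49m
Arrival: 01:44

01:44


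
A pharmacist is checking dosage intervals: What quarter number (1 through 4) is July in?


Month: July (month 7)
Q1: January-March (months 1-3)
Q2: April-June (months 4-6)
Q3: July-September (months 7-9)
Q4: October-December (months 10-12)
Month 7 falls in Q3

3


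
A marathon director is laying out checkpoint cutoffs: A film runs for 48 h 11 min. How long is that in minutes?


Hours: 48
Minutes: 11
Convert hours to minutes: 48 x 60 = 2880
Add remaining minutes: 2880 + 11 = 2891

2891


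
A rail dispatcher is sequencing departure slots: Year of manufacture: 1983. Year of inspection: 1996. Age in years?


Birth year: 1983
Current year: 1996
Age = current year - birth year
Age = 1996 - 1983 = 13

13


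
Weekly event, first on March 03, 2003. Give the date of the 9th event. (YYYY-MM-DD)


First occurrence: 2003-03-03 (occurrence 1)
Each occurrence is 7 days after the previous.
Occurrence 9 is 8 weeks after the first.
8 weeks = 56 days
2003-03-03 + 56 days = 2003-04-28

2003-04-28


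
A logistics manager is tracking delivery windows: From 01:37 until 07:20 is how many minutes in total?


Start time: 01:37 = 97 minutes from midnight
End time: 07:20 = 440 minutes from midnight
Difference: 440 - 97 = 343 minutes
That is 5 hours and 43 minutes

343


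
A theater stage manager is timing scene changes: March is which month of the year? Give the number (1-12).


Calendar month order:
2. February
3. March <--
4. April
March is month number 3

3


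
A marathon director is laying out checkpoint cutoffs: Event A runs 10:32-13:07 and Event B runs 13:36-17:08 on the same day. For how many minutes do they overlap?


Interval A: [632, 787] minutes from midnight
Interval B: [816, 1028] minutes from midnight
Overlap start = max(632, 816) = 816
Overlap end = min(787, 1028) = 787
End <= start, so the intervals do not overlap: 0 minutes

0


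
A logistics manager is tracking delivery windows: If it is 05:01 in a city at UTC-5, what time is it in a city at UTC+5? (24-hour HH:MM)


Local time: 05:01 at UTC-5 (offset -5h)
Target zone: UTC+5 (offset 5h)
Difference: 5 - (-5) = 10 hours
Calculation: 5 + (10) = 15
Result: 15:01

15:01


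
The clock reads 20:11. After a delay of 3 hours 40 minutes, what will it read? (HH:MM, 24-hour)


Start time: 20:11
Adding: 3 hours 40 minutes
Minutes: 11 + 40 = 51
Hours: 20 + 3 + 0 = 23
Result: 23:51

23:51


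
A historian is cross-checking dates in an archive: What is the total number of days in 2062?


Year: 2062
Check leap year rules:
Divisible by 4? No
2062 is not a leap year
Days: 365

365


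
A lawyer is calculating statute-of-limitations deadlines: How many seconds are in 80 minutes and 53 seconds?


Minutes: 80
Seconds: 53
Convert minutes to seconds: 80 x 60 = 4800
Add remaining seconds: 4800 + 53 = 4853

4853


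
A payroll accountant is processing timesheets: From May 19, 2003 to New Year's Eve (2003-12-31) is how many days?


Start: May 19, 2003
End: December 31, 2003
Days left in May: 12
June: 30
July: 31
August: 31
September: 30
... plus remaining months
Sum of remaining months: 214
Total: 12 + 214 = 226

226


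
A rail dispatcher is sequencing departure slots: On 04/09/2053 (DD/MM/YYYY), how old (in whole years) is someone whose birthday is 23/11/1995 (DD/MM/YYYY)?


Birth: 1995-11-23
Reference: 2053-09-04
Year difference: 2053 - 1995 = 58
Has birthday (11-23) occurred by 09-04? No
Birthday not yet reached this year -> subtract 1
Age in full years: 57

57


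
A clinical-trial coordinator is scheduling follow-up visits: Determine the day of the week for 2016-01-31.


Date: 2016-01-31
January 1, 2016 is a Friday
Day of year: 31
Offset from Jan 1: 30 days
30 mod 7 = 2
Result: Sunday

Sunday


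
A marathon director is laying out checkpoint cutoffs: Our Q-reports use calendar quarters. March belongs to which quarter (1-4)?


Month: March (month 3)
Q1: January-March (months 1-3)
Q2: April-June (months 4-6)
Q3: July-September (months 7-9)
Q4: October-December (months 10-12)
Month 3 falls in Q1

1


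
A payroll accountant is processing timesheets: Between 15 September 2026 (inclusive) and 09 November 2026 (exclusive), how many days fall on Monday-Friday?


Start: 2026-09-15 (Tuesday)
End (exclusive): 2026-11-09 (Monday)
Total calendar days: 55
Full weeks: 55 // 7 = 7 -> 35 weekdays
Remaining 6 days starting on Tuesday:
  Tue(w), Wed(w), Thu(w), Fri(w), Sat(-), Sun(-) -> 4 weekdays
Total business days: 35 + 4 = 39

39


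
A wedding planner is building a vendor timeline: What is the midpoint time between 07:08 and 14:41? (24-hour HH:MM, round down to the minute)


Start time: 07:08 = 428 minutes from midnight
End time: 14:41 = 881 minutes from midnight
Sum: 428 + 881 = 1309
Midpoint: 1309 / 2 = 654 minutes
Convert: 654 / 60 = 10 hours, 54 minutes
Result: 10:54

10:54


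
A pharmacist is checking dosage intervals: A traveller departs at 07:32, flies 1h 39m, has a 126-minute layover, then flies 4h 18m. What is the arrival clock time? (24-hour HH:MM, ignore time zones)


Depart: 07:32
Leg 1: +99 min -> 09:11
Layover: +126 min -> 11:17
Leg 2: +258 min -> 15:35
Total travel: 483 minutes = 8h 3m
Arrival: 15:35

15:35


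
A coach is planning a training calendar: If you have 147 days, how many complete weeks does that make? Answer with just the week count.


Total days: 147
Days per week: 7
Division: 147 / 7 = 21 remainder 0
Complete weeks: 21
Remaining days: 0

21


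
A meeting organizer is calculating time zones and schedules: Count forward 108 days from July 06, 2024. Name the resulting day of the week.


Start: 2024-07-06 (Saturday)
Step 1 - find target date: add 108 days
  2024-07-06 + 108 days = 2024-10-22
Step 2 - day of week:
  108 mod 7 = 3
  Saturday + 3 days -> Tuesday
Result: Tuesday (2024-10-22)

Tuesday


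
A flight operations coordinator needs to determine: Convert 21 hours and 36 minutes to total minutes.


Hours: 21
Minutes: 36
Convert hours to minutes: 21 x 60 = 1260
Add remaining minutes: 1260 + 36 = 1296

1296


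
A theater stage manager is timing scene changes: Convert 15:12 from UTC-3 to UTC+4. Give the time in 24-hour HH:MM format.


Local time: 15:12 at UTC-3 (offset -3h)
Target zone: UTC+4 (offset 4h)
Difference: 4 - (-3) = 7 hours
Calculation: 15 + (7) = 22
Result: 22:12

22:12


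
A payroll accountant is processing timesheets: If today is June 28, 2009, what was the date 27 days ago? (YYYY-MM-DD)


Start: 2009-06-28
Subtracting 27 days
Days already passed in June: 28
Result: 2009-06-01

2009-06-01


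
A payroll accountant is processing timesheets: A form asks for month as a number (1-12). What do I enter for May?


Calendar month order:
4. April
5. May <--
6. June
May is month number 5

5


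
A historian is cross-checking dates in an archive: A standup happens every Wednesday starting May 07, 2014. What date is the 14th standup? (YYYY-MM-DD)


First occurrence: 2014-05-07 (occurrence 1)
Each occurrence is 7 days after the previous.
Occurrence 14 is 13 weeks after the first.
13 weeks = 91 days
2014-05-07 + 91 days = 2014-08-06

2014-08-06


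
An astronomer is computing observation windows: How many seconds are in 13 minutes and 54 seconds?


Minutes: 13
Extra seconds: 54
Seconds per minute: 60
Minutes to seconds: 13 x 60 = 780
Total: 780 + 54 = 834

834


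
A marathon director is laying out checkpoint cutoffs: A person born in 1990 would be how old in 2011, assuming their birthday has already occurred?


Birth year: 1990
Current year: 2011
Age = current year - birth year
Age = 2011 - 1990 = 21

21


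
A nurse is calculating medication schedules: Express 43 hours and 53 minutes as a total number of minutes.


Hours: 43
Extra minutes: 53
Minutes per hour: 60
Hours to minutes: 43 x 60 = 2580
Total: 2580 + 53 = 2633

2633


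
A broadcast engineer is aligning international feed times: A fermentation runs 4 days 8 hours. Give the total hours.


Days: 4
Extra hours: 8
Hours per day: 24
Days to hours: 4 x 24 = 96
Total: 96 + 8 = 104

104


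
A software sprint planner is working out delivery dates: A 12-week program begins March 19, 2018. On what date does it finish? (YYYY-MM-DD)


Start: 2018-03-19
Weeks to add: 12
Convert to days: 12 x 7 = 84 days
Add 84 days to 2018-03-19
Result: 2018-06-11

2018-06-11


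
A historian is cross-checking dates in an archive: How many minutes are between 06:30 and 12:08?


Start time: 06:30 = 390 minutes from midnight
End time: 12:08 = 728 minutes from midnight
Difference: 728 - 390 = 338 minutes
That is 5 hours and 38 minutes

338


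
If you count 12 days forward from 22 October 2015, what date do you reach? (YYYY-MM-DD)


Start: 2015-10-22
Adding 12 days
Days remaining in October: 9
After October: 3 days still to add
November 2015 has 30 days, need 3
Result: 2015-11-03

2015-11-03


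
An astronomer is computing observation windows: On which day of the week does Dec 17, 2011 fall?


Date: 2011-12-17
January 1, 2011 is a Saturday
Day of year: 351
Offset from Jan 1: 350 days
350 mod 7 = 0
Result: Saturday

Saturday


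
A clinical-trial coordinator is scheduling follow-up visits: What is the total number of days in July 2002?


Month: July
Year: 2002
July is a 31-day month
Total: 31 days

31


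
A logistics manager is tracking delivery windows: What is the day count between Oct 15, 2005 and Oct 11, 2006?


Start date: 2005-10-15
End date: 2006-10-11
Oct 2005: +17 days
Nov 2005: +30 days
Dec 2005: +31 days
... (10 more months)
Total: 361 days

361


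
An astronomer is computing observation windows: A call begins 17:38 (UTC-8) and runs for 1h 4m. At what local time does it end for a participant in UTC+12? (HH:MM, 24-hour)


Start: 17:38 in UTC-8
Step 1 - add duration:
  minutes: 38 + 4 = 42
  hours: 17 + 1 + 0 = 18
  end in UTC-8: 18:42
Step 2 - convert UTC-8 -> UTC+12:
  offset difference: 12 - (-8) = 20 hours
  18 + (20) = 38 -> mod 24 = 14
Result: 14:42 in UTC+12

14:42


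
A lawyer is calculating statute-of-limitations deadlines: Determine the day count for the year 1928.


Year: 1928
Check leap year rules:
Divisible by 4? Yes
Divisible by 100? No
1928 is a leap year
Days: 366

366


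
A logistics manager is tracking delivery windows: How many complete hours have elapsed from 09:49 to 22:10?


Start: 09:49
End: 22:10
Hour difference: 22 - 9 = 13 hours
Minute difference: 10 - 49 = -39 minutes
Total minutes: 741
Complete hours: 741 / 60 = 12 (remainder 21)

12


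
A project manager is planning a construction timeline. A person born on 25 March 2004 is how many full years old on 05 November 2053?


Birth: 2004-03-25
Reference: 2053-11-05
Year difference: 2053 - 2004 = 49
Has birthday (03-25) occurred by 11-05? Yes
Age in full years: 49

49


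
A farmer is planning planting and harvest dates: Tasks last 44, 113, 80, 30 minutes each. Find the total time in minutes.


Durations: 44, 113, 80, 30
Running sum: 44
+ 113 = 157
+ 80 = 237
+ 30 = 267
Total duration: 267 minutes
That is 4 hours and 27 minutes

267


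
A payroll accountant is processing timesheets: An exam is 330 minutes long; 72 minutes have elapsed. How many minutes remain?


Total budget: 330 minutes
Time used: 72 minutes
Remaining: 330 - 72 = 258 minutes
Percent used: 21.8%
Percent remaining: 78.2%

258


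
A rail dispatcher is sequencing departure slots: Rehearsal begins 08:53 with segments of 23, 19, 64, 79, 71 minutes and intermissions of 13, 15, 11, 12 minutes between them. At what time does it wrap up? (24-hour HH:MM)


Start: 08:53 = 533 min from midnight
  after task 1 (23 min): 09:16
  after break (13 min): 09:29
  after task 2 (19 min): 09:48
  after break (15 min): 10:03
  after task 3 (64 min): 11:07
  after break (11 min): 11:18
  after task 4 (79 min): 12:37
  after break (12 min): 12:49
  after task 5 (71 min): 14:00
Total elapsed: 307 minutes
End time: 14:00

14:00


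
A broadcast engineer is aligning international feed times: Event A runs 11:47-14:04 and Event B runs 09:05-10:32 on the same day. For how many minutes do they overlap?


Interval A: [707, 844] minutes from midnight
Interval B: [545, 632] minutes from midnight
Overlap start = max(707, 545) = 707
Overlap end = min(844, 632) = 632
End <= start, so the intervals do not overlap: 0 minutes

0


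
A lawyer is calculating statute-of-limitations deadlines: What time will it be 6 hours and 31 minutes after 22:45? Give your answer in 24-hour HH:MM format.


Start time: 22:45
Adding: 6 hours 31 minutes
Minutes: 45 + 31 = 76
Minute overflow: 76 >= 60, so carry 1 hour, minutes = 16
Hours: 22 + 6 + 1 = 29
Hour wraparound: 29 mod 24 = 5
Result: 05:16

05:16


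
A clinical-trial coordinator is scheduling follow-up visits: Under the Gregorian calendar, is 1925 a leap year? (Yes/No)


Year: 1925
Divisible by 4? 1925 / 4 = 481.25 -> No
Not divisible by 4, so NOT a leap year

No


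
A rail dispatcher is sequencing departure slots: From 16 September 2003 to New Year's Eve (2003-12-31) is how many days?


Start: September 16, 2003
End: December 31, 2003
Days left in September: 14
October: 31
November: 30
December: 31
Sum of remaining months: 92
Total: 14 + 92 = 106

106


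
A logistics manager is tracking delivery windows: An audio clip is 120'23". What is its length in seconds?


Minutes: 120
Seconds: 23
Convert minutes to seconds: 120 x 60 = 7200
Add remaining seconds: 7200 + 23 = 7223

7223


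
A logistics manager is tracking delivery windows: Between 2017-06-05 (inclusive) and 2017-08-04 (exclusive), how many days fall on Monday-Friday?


Start: 2017-06-05 (Monday)
End (exclusive): 2017-08-04 (Friday)
Total calendar days: 60
Full weeks: 60 // 7 = 8 -> 40 weekdays
Remaining 4 days starting on Monday:
  Mon(w), Tue(w), Wed(w), Thu(w) -> 4 weekdays
Total business days: 40 + 4 = 44

44


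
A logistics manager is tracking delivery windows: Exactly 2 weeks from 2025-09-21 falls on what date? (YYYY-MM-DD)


Start: 2025-09-21
Weeks to add: 2
Convert to days: 2 x 7 = 14 days
Add 14 days to 2025-09-21
Result: 2025-10-05

2025-10-05


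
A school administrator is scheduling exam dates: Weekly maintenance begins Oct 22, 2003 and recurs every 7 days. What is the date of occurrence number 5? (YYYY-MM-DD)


First occurrence: 2003-10-22 (occurrence 1)
Each occurrence is 7 days after the previous.
Occurrence 5 is 4 weeks after the first.
4 weeks = 28 days
2003-10-22 + 28 days = 2003-11-19

2003-11-19


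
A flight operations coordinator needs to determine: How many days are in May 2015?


Month: May
Year: 2015
May is a 31-day month
Total: 31 days

31


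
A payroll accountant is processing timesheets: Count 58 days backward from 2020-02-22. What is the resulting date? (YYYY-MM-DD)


Start: 2020-02-22
Subtracting 58 days
Days already passed in February: 22
After going back through February: 36 more days to subtract
January 2020: 31 days, 5 remaining
December 2019 has 31 days, need 5
Result: 2019-12-26

2019-12-26


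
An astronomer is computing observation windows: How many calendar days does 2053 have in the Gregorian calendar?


Year: 2053
Check leap year rules:
Divisible by 4? No
2053 is not a leap year
Days: 365

365


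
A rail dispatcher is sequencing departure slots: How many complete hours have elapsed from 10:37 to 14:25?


Start: 10:37
End: 14:25
Hour difference: 14 - 10 = 4 hours
Minute difference: 25 - 37 = -12 minutes
Total minutes: 228
Complete hours: 228 / 60 = 3 (remainder 48)

3


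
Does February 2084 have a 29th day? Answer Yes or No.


Year: 2084
Divisible by 4? 2084 / 4 = 521.0 -> Yes
Divisible by 100? 2084 / 100 = 20.84 -> No
Divisible by 4 but not 100, so it IS a leap year

Yes


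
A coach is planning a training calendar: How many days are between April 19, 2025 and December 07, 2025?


Start date: 2025-04-19
End date: 2025-12-07
Apr 2025: +12 days
May 2025: +31 days
Jun 2025: +30 days
... (6 more months)
Total: 232 days

232
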